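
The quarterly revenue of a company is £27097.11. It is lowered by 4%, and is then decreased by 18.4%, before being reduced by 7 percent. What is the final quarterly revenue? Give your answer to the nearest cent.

4% decrease: £27097.11 × 0.96 = £26013.2256.
18.4% decrease: £26013.2256 × 0.816 = £21226.7920896.
Apply the 7% decrease: £21226.7920896 × 0.93 = £19740.916643328 ≈ £19740.92.

£19740.92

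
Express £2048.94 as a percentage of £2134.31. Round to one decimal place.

£2048.94 ÷ £2134.31 ≈ 96.0%.

96.0%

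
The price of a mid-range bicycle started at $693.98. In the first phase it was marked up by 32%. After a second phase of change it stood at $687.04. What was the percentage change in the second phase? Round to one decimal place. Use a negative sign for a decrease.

After the first phase: $693.98 × 1.32 = $916.0536.
Second-phase multiplier: $687.04 ÷ $916.0536 ≈ 0.75.
That is a change of -25.0%.

-25.0%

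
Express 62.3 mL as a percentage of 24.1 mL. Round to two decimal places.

62.3 mL ÷ 24.1 mL ≈ 258.51%.

258.51%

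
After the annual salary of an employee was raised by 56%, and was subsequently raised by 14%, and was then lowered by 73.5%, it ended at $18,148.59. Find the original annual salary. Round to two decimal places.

Undoing the 73.5% decrease: $18,148.59 ÷ 0.265 ≈ $68485.245283.
Undoing the 14% increase: $68485.245283 ÷ 1.14 ≈ $60074.776564.
Undoing the 56% increase: $60074.776564 ÷ 1.56 ≈ $38,509.47.

$38,509.47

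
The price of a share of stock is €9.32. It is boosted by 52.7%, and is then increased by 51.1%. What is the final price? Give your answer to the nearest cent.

€21.50

52.7% increase: €9.32 × 1.527 = €14.23164.
Apply the 51.1% increase: €14.23164 × 1.511 = €21.50400804 ≈ €21.50.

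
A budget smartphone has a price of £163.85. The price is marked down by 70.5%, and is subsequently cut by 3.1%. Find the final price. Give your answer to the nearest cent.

Each change multiplies by a factor: 0.295 × 0.969 = 0.285855.
£163.85 × 0.285855 = £46.83734175 ≈ £46.84.

£46.84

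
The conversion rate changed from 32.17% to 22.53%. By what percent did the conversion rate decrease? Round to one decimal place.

30.0%

The change is 22.53 − 32.17 = -9.64 percentage points.
Relative to the original 32.17%, that is -9.64 ÷ 32.17 ≈ -30.0%.
So the conversion rate fell by 30.0%.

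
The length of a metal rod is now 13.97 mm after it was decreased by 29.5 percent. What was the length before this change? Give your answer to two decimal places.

19.82 mm

The overall multiplier applied was 0.705.
So the original length was 13.97 ÷ 0.705 ≈ 19.82 mm.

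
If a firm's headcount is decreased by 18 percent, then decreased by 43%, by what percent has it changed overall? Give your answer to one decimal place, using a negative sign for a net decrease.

-53.3%

The combined multiplier is 0.82 × 0.57 = 0.4674.
That corresponds to a decrease of 53.3%.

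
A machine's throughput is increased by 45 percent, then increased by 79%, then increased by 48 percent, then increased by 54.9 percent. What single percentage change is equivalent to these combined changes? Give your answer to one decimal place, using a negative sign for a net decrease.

The combined multiplier is 1.45 × 1.79 × 1.48 × 1.549 = 5.95023566.
That corresponds to an increase of 495.0%.

495.0%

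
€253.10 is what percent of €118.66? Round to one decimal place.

213.3%

€253.10 ÷ €118.66 ≈ 213.3%.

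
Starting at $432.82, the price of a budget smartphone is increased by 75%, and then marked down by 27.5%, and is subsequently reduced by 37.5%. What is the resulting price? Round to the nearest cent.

Apply the 75% increase: $432.82 × 1.75 = $757.435.
After the 27.5% decrease: $757.435 × 0.725 = $549.140375.
After the 37.5% decrease: $549.140375 × 0.625 = $343.212734375 ≈ $343.21.

$343.21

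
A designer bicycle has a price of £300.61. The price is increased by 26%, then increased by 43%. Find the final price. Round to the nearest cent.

26% increase: £300.61 × 1.26 = £378.7686.
After the 43% increase: £378.7686 × 1.43 = £541.639098 ≈ £541.64.

£541.64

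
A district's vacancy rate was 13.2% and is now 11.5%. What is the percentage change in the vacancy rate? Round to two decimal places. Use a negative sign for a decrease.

-12.88%

The change is 11.5 − 13.2 = -1.7 percentage points.
Relative to the original 13.2%, that is -1.7 ÷ 13.2 ≈ -12.88%.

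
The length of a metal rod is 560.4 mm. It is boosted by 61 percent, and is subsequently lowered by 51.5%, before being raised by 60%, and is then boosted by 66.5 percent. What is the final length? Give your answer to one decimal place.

61% increase: 560.4 × 1.61 = 902.244.
Apply the 51.5% decrease: 902.244 × 0.485 = 437.58834.
60% increase: 437.58834 × 1.6 = 700.141344.
After the 66.5% increase: 700.141344 × 1.665 = 1165.73533776 ≈ 1165.7.

1165.7 mm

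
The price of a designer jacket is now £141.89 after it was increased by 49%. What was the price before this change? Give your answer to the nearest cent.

£95.23

The overall multiplier applied was 1.49.
So the original price was £141.89 ÷ 1.49 ≈ £95.23.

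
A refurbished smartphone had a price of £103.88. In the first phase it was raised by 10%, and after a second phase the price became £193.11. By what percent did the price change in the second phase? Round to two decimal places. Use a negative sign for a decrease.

69.00%

After the first phase: £103.88 × 1.1 = £114.268.
Second-phase multiplier: £193.11 ÷ £114.268 ≈ 1.689974.
That is a change of 69.00%.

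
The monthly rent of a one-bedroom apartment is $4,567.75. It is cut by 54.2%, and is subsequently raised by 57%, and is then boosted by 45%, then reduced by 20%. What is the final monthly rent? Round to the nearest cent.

$3,810.00

Each change multiplies by a factor: 0.458 × 1.57 × 1.45 × 0.8 = 0.8341096.
$4,567.75 × 0.8341096 = $3810.0041254 ≈ $3,810.00.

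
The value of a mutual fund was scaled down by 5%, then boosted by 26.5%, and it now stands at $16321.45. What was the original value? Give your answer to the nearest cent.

$13581.40

Undoing the 26.5% increase: $16321.45 ÷ 1.265 ≈ $12902.332016.
Undoing the 5% decrease: $12902.332016 ÷ 0.95 ≈ $13581.40.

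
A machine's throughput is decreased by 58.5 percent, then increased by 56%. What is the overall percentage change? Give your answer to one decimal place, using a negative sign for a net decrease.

A 58.5% decrease multiplies by 0.415.
Then a 56% increase: 0.415 × 1.56 = 0.6474.
Overall factor 0.6474, i.e. -35.3%.

-35.3%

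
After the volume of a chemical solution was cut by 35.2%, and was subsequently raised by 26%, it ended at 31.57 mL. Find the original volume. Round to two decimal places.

Undoing the 26% increase: 31.57 ÷ 1.26 ≈ 25.055556.
Undoing the 35.2% decrease: 25.055556 ÷ 0.648 ≈ 38.67 mL.

38.67 mL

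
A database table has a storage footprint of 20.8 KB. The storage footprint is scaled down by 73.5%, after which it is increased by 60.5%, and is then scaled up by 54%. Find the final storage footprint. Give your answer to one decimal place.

73.5% decrease: 20.8 × 0.265 = 5.512.
60.5% increase: 5.512 × 1.605 = 8.84676.
54% increase: 8.84676 × 1.54 = 13.6240104 ≈ 13.6.

13.6 KB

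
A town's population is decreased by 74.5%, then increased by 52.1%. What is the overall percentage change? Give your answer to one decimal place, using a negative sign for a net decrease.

-61.2%

A 74.5% decrease multiplies by 0.255.
Then a 52.1% increase: 0.255 × 1.521 = 0.387855.
Overall factor 0.387855, i.e. -61.2%.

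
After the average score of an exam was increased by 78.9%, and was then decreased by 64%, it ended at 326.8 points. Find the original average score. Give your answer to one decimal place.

Undoing the 64% decrease: 326.8 ÷ 0.36 ≈ 907.777778.
Undoing the 78.9% increase: 907.777778 ÷ 1.789 ≈ 507.4 points.

507.4 points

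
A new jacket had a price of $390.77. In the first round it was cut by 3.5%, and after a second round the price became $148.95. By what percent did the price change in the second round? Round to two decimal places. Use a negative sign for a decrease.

-60.50%

After the first round: $390.77 × 0.965 = $377.09305.
Second-round multiplier: $148.95 ÷ $377.09305 ≈ 0.394995.
That is a change of -60.50%.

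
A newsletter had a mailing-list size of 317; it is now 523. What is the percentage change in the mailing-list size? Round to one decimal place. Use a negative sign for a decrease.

65.0%

Change: 523 − 317 = 206.
Relative to the original: 206 ÷ 317 ≈ 65.0%.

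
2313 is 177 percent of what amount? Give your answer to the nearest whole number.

1307

2313 ÷ 1.77 ≈ 1307.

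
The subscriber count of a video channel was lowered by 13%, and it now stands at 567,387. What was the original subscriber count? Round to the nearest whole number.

The overall multiplier applied was 0.87.
So the original subscriber count was 567,387 ÷ 0.87 ≈ 652,169.

652,169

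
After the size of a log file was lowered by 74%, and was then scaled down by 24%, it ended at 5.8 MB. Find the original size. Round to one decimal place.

29.4 MB

The overall multiplier applied was 0.26 × 0.76 = 0.1976.
So the original size was 5.8 ÷ 0.1976 ≈ 29.4 MB.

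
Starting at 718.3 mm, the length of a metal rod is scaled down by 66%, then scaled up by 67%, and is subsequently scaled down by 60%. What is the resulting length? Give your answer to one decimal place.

Apply the 66% decrease: 718.3 × 0.34 = 244.222.
67% increase: 244.222 × 1.67 = 407.85074.
Apply the 60% decrease: 407.85074 × 0.4 = 163.140296 ≈ 163.1.

163.1 mm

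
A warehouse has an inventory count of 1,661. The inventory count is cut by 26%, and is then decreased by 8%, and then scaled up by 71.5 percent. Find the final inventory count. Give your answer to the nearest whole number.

1,939

After the 26% decrease: 1,661 × 0.74 = 1229.14.
Apply the 8% decrease: 1229.14 × 0.92 = 1130.8088.
Apply the 71.5% increase: 1130.8088 × 1.715 = 1939.337092 ≈ 1,939.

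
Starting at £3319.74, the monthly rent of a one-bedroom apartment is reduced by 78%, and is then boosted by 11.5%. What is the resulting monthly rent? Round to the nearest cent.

Apply the 78% decrease: £3319.74 × 0.22 = £730.3428.
Apply the 11.5% increase: £730.3428 × 1.115 = £814.332222 ≈ £814.33.

£814.33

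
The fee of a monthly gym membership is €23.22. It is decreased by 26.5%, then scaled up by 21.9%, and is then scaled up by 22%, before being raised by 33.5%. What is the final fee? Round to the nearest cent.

Each change multiplies by a factor: 0.735 × 1.219 × 1.22 × 1.335 = 1.4592581955.
€23.22 × 1.4592581955 = €33.88397529951 ≈ €33.88.

€33.88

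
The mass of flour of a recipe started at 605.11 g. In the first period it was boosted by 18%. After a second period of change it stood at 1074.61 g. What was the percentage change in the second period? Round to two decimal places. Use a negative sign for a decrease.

50.50%

After the first period: 605.11 × 1.18 = 714.0298.
Second-period multiplier: 1074.61 ÷ 714.0298 ≈ 1.504993.
That is a change of 50.50%.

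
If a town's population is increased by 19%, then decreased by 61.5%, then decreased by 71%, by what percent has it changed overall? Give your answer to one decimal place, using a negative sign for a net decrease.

-86.7%

A 19% increase multiplies by 1.19.
Then a 61.5% decrease: 1.19 × 0.385 = 0.45815.
Then a 71% decrease: 0.45815 × 0.29 = 0.1328635.
Overall factor 0.1328635, i.e. -86.7%.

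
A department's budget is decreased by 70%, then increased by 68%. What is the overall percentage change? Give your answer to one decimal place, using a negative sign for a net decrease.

The combined multiplier is 0.3 × 1.68 = 0.504.
That corresponds to a decrease of 49.6%.

-49.6%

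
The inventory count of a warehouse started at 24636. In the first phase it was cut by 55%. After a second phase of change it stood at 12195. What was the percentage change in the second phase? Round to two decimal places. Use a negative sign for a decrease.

After the first phase: 24636 × 0.45 = 11086.2.
Second-phase multiplier: 12195 ÷ 11086.2 ≈ 1.100016.
That is a change of 10.00%.

10.00%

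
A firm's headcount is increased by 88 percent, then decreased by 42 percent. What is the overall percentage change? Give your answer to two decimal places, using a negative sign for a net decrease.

An 88% increase multiplies by 1.88.
Then a 42% decrease: 1.88 × 0.58 = 1.0904.
Overall factor 1.0904, i.e. 9.04%.

9.04%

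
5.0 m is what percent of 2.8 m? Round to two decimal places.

178.57%

5.0 m ÷ 2.8 m ≈ 178.57%.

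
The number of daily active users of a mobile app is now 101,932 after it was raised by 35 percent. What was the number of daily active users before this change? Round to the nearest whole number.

75,505

The overall multiplier applied was 1.35.
So the original number of daily active users was 101,932 ÷ 1.35 ≈ 75,505.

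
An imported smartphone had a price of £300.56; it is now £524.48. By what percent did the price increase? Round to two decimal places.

Change: £524.48 − £300.56 = £223.92.
Relative to the original: £223.92 ÷ £300.56 ≈ 74.50%.
So the price increased by 74.50%.

74.50%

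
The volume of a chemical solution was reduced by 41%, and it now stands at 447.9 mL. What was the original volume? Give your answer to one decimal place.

759.2 mL

The overall multiplier applied was 0.59.
So the original volume was 447.9 ÷ 0.59 ≈ 759.2 mL.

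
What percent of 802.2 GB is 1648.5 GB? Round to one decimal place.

205.5%

1648.5 GB ÷ 802.2 GB ≈ 205.5%.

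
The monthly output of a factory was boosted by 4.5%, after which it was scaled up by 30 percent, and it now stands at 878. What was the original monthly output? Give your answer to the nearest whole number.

The overall multiplier applied was 1.045 × 1.3 = 1.3585.
So the original monthly output was 878 ÷ 1.3585 ≈ 646.

646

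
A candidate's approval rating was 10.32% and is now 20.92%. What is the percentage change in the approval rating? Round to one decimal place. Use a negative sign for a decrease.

102.7%

The change is 20.92 − 10.32 = 10.60 percentage points.
Relative to the original 10.32%, that is 10.60 ÷ 10.32 ≈ 102.7%.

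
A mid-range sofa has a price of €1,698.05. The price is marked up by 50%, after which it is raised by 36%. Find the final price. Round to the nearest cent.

€3,464.02

50% increase: €1,698.05 × 1.5 = €2547.075.
36% increase: €2547.075 × 1.36 = €3464.022 ≈ €3,464.02.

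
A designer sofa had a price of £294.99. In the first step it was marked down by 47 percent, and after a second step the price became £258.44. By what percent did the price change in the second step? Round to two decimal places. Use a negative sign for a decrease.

65.30%

After the first step: £294.99 × 0.53 = £156.3447.
Second-step multiplier: £258.44 ÷ £156.3447 ≈ 1.653014.
That is a change of 65.30%.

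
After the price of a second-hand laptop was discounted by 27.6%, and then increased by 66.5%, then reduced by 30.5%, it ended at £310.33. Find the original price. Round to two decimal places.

£370.41

The overall multiplier applied was 0.724 × 1.665 × 0.695 = 0.8377947.
So the original price was £310.33 ÷ 0.8377947 ≈ £370.41.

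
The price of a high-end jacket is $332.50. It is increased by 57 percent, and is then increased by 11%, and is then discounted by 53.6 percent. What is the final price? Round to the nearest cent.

$268.86

Each change multiplies by a factor: 1.57 × 1.11 × 0.464 = 0.8086128.
$332.50 × 0.8086128 = $268.863756 ≈ $268.86.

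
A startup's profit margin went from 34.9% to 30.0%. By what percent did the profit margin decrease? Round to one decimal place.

The change is 30.0 − 34.9 = -4.9 percentage points.
Relative to the original 34.9%, that is -4.9 ÷ 34.9 ≈ -14.0%.
So the profit margin fell by 14.0%.

14.0%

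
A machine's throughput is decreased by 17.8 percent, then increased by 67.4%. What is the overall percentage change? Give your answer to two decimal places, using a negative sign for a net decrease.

37.60%

A 17.8% decrease multiplies by 0.822.
Then a 67.4% increase: 0.822 × 1.674 = 1.376028.
Overall factor 1.376028, i.e. 37.60%.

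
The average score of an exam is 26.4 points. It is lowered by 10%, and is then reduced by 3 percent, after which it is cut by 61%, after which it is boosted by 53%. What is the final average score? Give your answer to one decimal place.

13.8 points

After the 10% decrease: 26.4 × 0.9 = 23.76.
After the 3% decrease: 23.76 × 0.97 = 23.0472.
Apply the 61% decrease: 23.0472 × 0.39 = 8.988408.
Apply the 53% increase: 8.988408 × 1.53 = 13.75226424 ≈ 13.8.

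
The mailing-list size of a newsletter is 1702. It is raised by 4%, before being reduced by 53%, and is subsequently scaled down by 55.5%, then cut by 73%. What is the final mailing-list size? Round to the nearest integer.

100

Each change multiplies by a factor: 1.04 × 0.47 × 0.445 × 0.27 = 0.05872932.
1702 × 0.05872932 = 99.95730264 ≈ 100.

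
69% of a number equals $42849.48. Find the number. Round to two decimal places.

$42849.48 ÷ 0.69 ≈ $62100.70.

$62100.70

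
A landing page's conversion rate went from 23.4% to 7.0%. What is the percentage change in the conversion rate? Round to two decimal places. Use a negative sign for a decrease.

-70.09%

The change is 7.0 − 23.4 = -16.4 percentage points.
Relative to the original 23.4%, that is -16.4 ÷ 23.4 ≈ -70.09%.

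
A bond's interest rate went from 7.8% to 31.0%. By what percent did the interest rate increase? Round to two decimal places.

The change is 31.0 − 7.8 = 23.2 percentage points.
Relative to the original 7.8%, that is 23.2 ÷ 7.8 ≈ 297.44%.
So the interest rate rose by 297.44%.

297.44%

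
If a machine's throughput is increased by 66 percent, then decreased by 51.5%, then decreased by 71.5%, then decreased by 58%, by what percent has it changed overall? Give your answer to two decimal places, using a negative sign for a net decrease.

A 66% increase multiplies by 1.66.
Then a 51.5% decrease: 1.66 × 0.485 = 0.8051.
Then a 71.5% decrease: 0.8051 × 0.285 = 0.2294535.
Then a 58% decrease: 0.2294535 × 0.42 = 0.09637047.
Overall factor 0.09637047, i.e. -90.36%.

-90.36%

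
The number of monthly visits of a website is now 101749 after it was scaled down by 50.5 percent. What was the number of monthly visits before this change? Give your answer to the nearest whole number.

The overall multiplier applied was 0.495.
So the original number of monthly visits was 101749 ÷ 0.495 ≈ 205554.

205554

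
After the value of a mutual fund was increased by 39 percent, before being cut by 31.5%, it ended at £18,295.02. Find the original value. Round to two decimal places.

£19,214.43

The overall multiplier applied was 1.39 × 0.685 = 0.95215.
So the original value was £18,295.02 ÷ 0.95215 ≈ £19,214.43.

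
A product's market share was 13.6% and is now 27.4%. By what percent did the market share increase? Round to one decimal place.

101.5%

The change is 27.4 − 13.6 = 13.8 percentage points.
Relative to the original 13.6%, that is 13.8 ÷ 13.6 ≈ 101.5%.
So the market share rose by 101.5%.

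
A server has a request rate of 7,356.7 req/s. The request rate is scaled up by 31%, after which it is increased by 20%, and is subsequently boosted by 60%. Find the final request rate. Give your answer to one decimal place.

18,503.6 req/s

After the 31% increase: 7,356.7 × 1.31 = 9637.277.
Apply the 20% increase: 9637.277 × 1.2 = 11564.7324.
Apply the 60% increase: 11564.7324 × 1.6 = 18503.57184 ≈ 18,503.6.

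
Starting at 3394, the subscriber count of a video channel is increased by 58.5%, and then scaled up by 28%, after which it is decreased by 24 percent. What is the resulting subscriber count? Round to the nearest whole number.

Each change multiplies by a factor: 1.585 × 1.28 × 0.76 = 1.541888.
3394 × 1.541888 = 5233.167872 ≈ 5233.

5233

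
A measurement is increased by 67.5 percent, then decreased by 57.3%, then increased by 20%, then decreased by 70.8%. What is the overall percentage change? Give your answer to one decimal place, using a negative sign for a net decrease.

A 67.5% increase multiplies by 1.675.
Then a 57.3% decrease: 1.675 × 0.427 = 0.715225.
Then a 20% increase: 0.715225 × 1.2 = 0.85827.
Then a 70.8% decrease: 0.85827 × 0.292 = 0.25061484.
Overall factor 0.25061484, i.e. -74.9%.

-74.9%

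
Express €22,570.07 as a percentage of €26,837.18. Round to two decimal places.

84.10%

€22,570.07 ÷ €26,837.18 ≈ 84.10%.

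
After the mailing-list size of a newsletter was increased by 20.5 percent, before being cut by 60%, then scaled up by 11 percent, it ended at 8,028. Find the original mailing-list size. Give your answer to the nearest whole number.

The overall multiplier applied was 1.205 × 0.4 × 1.11 = 0.53502.
So the original mailing-list size was 8,028 ÷ 0.53502 ≈ 15,005.

15,005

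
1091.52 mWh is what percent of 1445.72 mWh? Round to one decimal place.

75.5%

1091.52 mWh ÷ 1445.72 mWh ≈ 75.5%.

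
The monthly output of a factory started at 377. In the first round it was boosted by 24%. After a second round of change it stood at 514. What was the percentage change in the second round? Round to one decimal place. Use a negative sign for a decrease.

After the first round: 377 × 1.24 = 467.48.
Second-round multiplier: 514 ÷ 467.48 ≈ 1.09951.
That is a change of 10.0%.

10.0%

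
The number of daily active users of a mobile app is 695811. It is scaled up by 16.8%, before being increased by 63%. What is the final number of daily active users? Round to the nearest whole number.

Each change multiplies by a factor: 1.168 × 1.63 = 1.90384.
695811 × 1.90384 = 1324712.81424 ≈ 1324713.

1324713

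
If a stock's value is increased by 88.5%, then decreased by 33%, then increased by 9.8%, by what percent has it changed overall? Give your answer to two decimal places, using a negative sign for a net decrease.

The combined multiplier is 1.885 × 0.67 × 1.098 = 1.3867191.
That corresponds to an increase of 38.67%.

38.67%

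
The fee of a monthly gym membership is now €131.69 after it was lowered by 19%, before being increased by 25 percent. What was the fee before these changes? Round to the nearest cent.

€130.06

Undoing the 25% increase: €131.69 ÷ 1.25 = €105.352.
Undoing the 19% decrease: €105.352 ÷ 0.81 ≈ €130.06.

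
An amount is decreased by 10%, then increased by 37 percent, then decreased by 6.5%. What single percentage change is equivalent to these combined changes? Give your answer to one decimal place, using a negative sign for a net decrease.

The combined multiplier is 0.9 × 1.37 × 0.935 = 1.152855.
That corresponds to an increase of 15.3%.

15.3%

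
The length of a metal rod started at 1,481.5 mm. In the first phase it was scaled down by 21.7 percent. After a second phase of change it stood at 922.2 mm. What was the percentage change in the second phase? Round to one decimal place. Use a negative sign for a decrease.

After the first phase: 1,481.5 × 0.783 = 1160.0145.
Second-phase multiplier: 922.2 ÷ 1160.0145 ≈ 0.79499.
That is a change of -20.5%.

-20.5%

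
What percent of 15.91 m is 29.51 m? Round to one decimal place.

29.51 m ÷ 15.91 m ≈ 185.5%.

185.5%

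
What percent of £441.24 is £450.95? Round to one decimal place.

£450.95 ÷ £441.24 ≈ 102.2%.

102.2%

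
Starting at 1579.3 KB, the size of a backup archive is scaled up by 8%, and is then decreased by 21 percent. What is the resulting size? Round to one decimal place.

1347.5 KB

Each change multiplies by a factor: 1.08 × 0.79 = 0.8532.
1579.3 × 0.8532 = 1347.45876 ≈ 1347.5.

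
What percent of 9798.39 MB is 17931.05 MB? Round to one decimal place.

183.0%

17931.05 MB ÷ 9798.39 MB ≈ 183.0%.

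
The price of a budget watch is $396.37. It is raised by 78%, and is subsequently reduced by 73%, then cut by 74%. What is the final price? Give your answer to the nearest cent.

Each change multiplies by a factor: 1.78 × 0.27 × 0.26 = 0.124956.
$396.37 × 0.124956 = $49.52880972 ≈ $49.53.

$49.53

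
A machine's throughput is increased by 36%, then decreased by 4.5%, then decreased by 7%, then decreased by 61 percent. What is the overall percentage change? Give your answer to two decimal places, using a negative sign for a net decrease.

A 36% increase multiplies by 1.36.
Then a 4.5% decrease: 1.36 × 0.955 = 1.2988.
Then a 7% decrease: 1.2988 × 0.93 = 1.207884.
Then a 61% decrease: 1.207884 × 0.39 = 0.47107476.
Overall factor 0.47107476, i.e. -52.89%.

-52.89%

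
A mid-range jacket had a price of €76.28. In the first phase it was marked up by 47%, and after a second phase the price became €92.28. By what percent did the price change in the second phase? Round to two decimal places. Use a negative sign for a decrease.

After the first phase: €76.28 × 1.47 = €112.1316.
Second-phase multiplier: €92.28 ÷ €112.1316 ≈ 0.822962.
That is a change of -17.70%.

-17.70%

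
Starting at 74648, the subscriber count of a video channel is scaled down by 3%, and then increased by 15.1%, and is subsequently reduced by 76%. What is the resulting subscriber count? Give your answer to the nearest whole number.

20002

After the 3% decrease: 74648 × 0.97 = 72408.56.
After the 15.1% increase: 72408.56 × 1.151 = 83342.25256.
76% decrease: 83342.25256 × 0.24 = 20002.1406144 ≈ 20002.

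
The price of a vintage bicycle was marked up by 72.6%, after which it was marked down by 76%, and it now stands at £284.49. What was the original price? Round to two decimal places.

£686.78

Undoing the 76% decrease: £284.49 ÷ 0.24 = £1185.375.
Undoing the 72.6% increase: £1185.375 ÷ 1.726 ≈ £686.78.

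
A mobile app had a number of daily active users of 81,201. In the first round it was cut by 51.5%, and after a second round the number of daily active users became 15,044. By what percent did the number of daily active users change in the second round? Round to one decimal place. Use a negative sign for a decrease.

-61.8%

After the first round: 81,201 × 0.485 = 39382.485.
Second-round multiplier: 15,044 ÷ 39382.485 ≈ 0.382.
That is a change of -61.8%.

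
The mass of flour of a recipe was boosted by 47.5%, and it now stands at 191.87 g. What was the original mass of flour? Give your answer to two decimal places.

130.08 g

The overall multiplier applied was 1.475.
So the original mass of flour was 191.87 ÷ 1.475 ≈ 130.08 g.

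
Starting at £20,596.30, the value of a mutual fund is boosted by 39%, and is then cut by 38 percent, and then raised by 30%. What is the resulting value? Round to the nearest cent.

Each change multiplies by a factor: 1.39 × 0.62 × 1.3 = 1.12034.
£20,596.30 × 1.12034 = £23074.858742 ≈ £23,074.86.

£23,074.86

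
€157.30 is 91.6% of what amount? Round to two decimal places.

€157.30 ÷ 0.916 ≈ €171.72.

€171.72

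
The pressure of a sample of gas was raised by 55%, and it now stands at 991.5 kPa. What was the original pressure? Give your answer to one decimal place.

The overall multiplier applied was 1.55.
So the original pressure was 991.5 ÷ 1.55 ≈ 639.7 kPa.

639.7 kPa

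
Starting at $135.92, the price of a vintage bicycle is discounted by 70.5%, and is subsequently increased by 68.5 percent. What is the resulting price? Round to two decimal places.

$67.56

After the 70.5% decrease: $135.92 × 0.295 = $40.0964.
Apply the 68.5% increase: $40.0964 × 1.685 = $67.562434 ≈ $67.56.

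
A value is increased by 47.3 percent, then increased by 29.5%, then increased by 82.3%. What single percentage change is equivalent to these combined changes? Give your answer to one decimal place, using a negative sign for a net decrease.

The combined multiplier is 1.473 × 1.295 × 1.823 = 3.477436305.
That corresponds to an increase of 247.7%.

247.7%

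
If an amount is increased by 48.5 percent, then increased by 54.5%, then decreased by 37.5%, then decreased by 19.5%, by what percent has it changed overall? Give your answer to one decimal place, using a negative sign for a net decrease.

15.4%

A 48.5% increase multiplies by 1.485.
Then a 54.5% increase: 1.485 × 1.545 = 2.294325.
Then a 37.5% decrease: 2.294325 × 0.625 = 1.433953125.
Then a 19.5% decrease: 1.433953125 × 0.805 = 1.154332265625.
Overall factor 1.154332265625, i.e. 15.4%.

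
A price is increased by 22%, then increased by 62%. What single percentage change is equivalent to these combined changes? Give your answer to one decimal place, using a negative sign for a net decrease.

The combined multiplier is 1.22 × 1.62 = 1.9764.
That corresponds to an increase of 97.6%.

97.6%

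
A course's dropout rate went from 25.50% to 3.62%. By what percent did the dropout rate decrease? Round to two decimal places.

The change is 3.62 − 25.50 = -21.88 percentage points.
Relative to the original 25.50%, that is -21.88 ÷ 25.50 ≈ -85.80%.
So the dropout rate fell by 85.80%.

85.80%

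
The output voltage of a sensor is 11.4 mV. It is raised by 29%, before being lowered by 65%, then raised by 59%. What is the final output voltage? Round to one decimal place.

Each change multiplies by a factor: 1.29 × 0.35 × 1.59 = 0.717885.
11.4 × 0.717885 = 8.183889 ≈ 8.2.

8.2 mV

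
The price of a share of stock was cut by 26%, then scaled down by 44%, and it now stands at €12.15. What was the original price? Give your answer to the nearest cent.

Undoing the 44% decrease: €12.15 ÷ 0.56 ≈ €21.696429.
Undoing the 26% decrease: €21.696429 ÷ 0.74 ≈ €29.32.

€29.32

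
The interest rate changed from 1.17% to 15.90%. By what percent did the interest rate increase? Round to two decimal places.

1258.97%

The change is 15.90 − 1.17 = 14.73 percentage points.
Relative to the original 1.17%, that is 14.73 ÷ 1.17 ≈ 1258.97%.
So the interest rate rose by 1258.97%.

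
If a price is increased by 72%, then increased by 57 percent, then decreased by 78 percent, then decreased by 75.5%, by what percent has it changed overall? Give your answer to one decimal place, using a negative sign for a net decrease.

-85.4%

The combined multiplier is 1.72 × 1.57 × 0.22 × 0.245 = 0.14555156.
That corresponds to a decrease of 85.4%.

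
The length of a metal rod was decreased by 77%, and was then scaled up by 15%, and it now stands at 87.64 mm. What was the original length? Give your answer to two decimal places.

The overall multiplier applied was 0.23 × 1.15 = 0.2645.
So the original length was 87.64 ÷ 0.2645 ≈ 331.34 mm.

331.34 mm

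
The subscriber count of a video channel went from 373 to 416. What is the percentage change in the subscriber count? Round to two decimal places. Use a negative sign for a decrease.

Change: 416 − 373 = 43.
Relative to the original: 43 ÷ 373 ≈ 11.53%.

11.53%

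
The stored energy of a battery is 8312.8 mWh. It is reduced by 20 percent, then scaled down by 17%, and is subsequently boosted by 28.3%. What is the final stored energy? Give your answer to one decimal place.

After the 20% decrease: 8312.8 × 0.8 = 6650.24.
Apply the 17% decrease: 6650.24 × 0.83 = 5519.6992.
After the 28.3% increase: 5519.6992 × 1.283 = 7081.7740736 ≈ 7081.8.

7081.8 mWh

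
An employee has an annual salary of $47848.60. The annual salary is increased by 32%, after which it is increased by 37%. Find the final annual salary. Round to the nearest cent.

Each change multiplies by a factor: 1.32 × 1.37 = 1.8084.
$47848.60 × 1.8084 = $86529.40824 ≈ $86529.41.

$86529.41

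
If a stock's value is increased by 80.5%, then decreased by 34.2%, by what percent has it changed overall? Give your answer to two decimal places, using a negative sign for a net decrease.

The combined multiplier is 1.805 × 0.658 = 1.18769.
That corresponds to an increase of 18.77%.

18.77%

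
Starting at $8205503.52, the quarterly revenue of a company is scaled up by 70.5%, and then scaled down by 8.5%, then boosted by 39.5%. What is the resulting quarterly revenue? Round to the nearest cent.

$17857675.26

Each change multiplies by a factor: 1.705 × 0.915 × 1.395 = 2.176304625.
$8205503.52 × 2.176304625 = $17857675.26102978 ≈ $17857675.26.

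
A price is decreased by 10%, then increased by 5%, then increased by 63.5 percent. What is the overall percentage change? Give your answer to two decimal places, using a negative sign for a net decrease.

The combined multiplier is 0.9 × 1.05 × 1.635 = 1.545075.
That corresponds to an increase of 54.51%.

54.51%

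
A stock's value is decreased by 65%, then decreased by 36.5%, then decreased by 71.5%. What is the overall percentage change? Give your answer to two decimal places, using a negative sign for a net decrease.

The combined multiplier is 0.35 × 0.635 × 0.285 = 0.06334125.
That corresponds to a decrease of 93.67%.

-93.67%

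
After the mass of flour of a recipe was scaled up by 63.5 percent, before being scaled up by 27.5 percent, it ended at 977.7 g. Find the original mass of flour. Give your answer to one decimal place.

469.0 g

Undoing the 27.5% increase: 977.7 ÷ 1.275 ≈ 766.823529.
Undoing the 63.5% increase: 766.823529 ÷ 1.635 ≈ 469.0 g.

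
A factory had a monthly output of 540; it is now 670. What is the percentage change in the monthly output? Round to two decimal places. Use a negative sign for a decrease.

24.07%

Change: 670 − 540 = 130.
Relative to the original: 130 ÷ 540 ≈ 24.07%.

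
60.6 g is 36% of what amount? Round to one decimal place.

168.3 g

60.6 g ÷ 0.36 ≈ 168.3 g.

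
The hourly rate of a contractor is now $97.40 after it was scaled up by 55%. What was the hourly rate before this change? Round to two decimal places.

$62.84

The overall multiplier applied was 1.55.
So the original hourly rate was $97.40 ÷ 1.55 ≈ $62.84.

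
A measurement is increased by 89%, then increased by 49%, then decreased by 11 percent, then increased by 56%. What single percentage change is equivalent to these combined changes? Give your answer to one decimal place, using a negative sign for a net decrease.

The combined multiplier is 1.89 × 1.49 × 0.89 × 1.56 = 3.90987324.
That corresponds to an increase of 291.0%.

291.0%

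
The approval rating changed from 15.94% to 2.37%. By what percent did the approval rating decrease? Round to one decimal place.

The change is 2.37 − 15.94 = -13.57 percentage points.
Relative to the original 15.94%, that is -13.57 ÷ 15.94 ≈ -85.1%.
So the approval rating fell by 85.1%.

85.1%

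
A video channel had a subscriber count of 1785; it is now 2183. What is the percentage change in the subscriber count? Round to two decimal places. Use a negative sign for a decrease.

22.30%

Change: 2183 − 1785 = 398.
Relative to the original: 398 ÷ 1785 ≈ 22.30%.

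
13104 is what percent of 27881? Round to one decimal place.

13104 ÷ 27881 ≈ 47.0%.

47.0%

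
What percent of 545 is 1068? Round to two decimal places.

1068 ÷ 545 ≈ 195.96%.

195.96%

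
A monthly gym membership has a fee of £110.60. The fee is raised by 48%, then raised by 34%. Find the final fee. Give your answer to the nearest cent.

After the 48% increase: £110.60 × 1.48 = £163.688.
34% increase: £163.688 × 1.34 = £219.34192 ≈ £219.34.

£219.34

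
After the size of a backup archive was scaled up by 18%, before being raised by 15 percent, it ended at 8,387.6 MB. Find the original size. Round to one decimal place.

The overall multiplier applied was 1.18 × 1.15 = 1.357.
So the original size was 8,387.6 ÷ 1.357 ≈ 6,181.0 MB.

6,181.0 MB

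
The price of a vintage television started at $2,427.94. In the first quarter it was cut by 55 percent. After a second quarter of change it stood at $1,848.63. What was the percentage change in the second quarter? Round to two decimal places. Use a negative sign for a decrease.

69.20%

After the first quarter: $2,427.94 × 0.45 = $1092.573.
Second-quarter multiplier: $1,848.63 ÷ $1092.573 ≈ 1.691997.
That is a change of 69.20%.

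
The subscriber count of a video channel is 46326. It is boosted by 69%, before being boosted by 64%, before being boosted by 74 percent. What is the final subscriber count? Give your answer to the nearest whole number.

After the 69% increase: 46326 × 1.69 = 78290.94.
Apply the 64% increase: 78290.94 × 1.64 = 128397.1416.
Apply the 74% increase: 128397.1416 × 1.74 = 223411.026384 ≈ 223411.

223411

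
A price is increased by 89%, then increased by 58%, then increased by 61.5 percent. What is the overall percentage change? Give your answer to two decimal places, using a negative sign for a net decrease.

382.27%

An 89% increase multiplies by 1.89.
Then a 58% increase: 1.89 × 1.58 = 2.9862.
Then a 61.5% increase: 2.9862 × 1.615 = 4.822713.
Overall factor 4.822713, i.e. 382.27%.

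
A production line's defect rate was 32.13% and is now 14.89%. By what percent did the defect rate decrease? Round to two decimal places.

53.66%

The change is 14.89 − 32.13 = -17.24 percentage points.
Relative to the original 32.13%, that is -17.24 ÷ 32.13 ≈ -53.66%.
So the defect rate fell by 53.66%.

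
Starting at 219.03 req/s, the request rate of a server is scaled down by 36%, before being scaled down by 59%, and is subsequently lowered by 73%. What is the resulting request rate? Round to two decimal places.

Each change multiplies by a factor: 0.64 × 0.41 × 0.27 = 0.070848.
219.03 × 0.070848 = 15.51783744 ≈ 15.52.

15.52 req/s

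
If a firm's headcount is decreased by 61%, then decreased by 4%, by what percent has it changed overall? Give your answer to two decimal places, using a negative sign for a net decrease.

A 61% decrease multiplies by 0.39.
Then a 4% decrease: 0.39 × 0.96 = 0.3744.
Overall factor 0.3744, i.e. -62.56%.

-62.56%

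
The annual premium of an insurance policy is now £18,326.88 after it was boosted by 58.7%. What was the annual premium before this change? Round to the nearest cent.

£11,548.13

The overall multiplier applied was 1.587.
So the original annual premium was £18,326.88 ÷ 1.587 ≈ £11,548.13.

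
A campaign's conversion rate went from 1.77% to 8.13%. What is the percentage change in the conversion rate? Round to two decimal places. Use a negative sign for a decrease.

359.32%

The change is 8.13 − 1.77 = 6.36 percentage points.
Relative to the original 1.77%, that is 6.36 ÷ 1.77 ≈ 359.32%.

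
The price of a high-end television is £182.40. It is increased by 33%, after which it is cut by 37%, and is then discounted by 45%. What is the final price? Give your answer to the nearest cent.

£84.06

Apply the 33% increase: £182.40 × 1.33 = £242.592.
Apply the 37% decrease: £242.592 × 0.63 = £152.83296.
Apply the 45% decrease: £152.83296 × 0.55 = £84.058128 ≈ £84.06.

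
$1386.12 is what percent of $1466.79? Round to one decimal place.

$1386.12 ÷ $1466.79 ≈ 94.5%.

94.5%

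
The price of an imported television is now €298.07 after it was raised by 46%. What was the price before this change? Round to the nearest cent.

€204.16

The overall multiplier applied was 1.46.
So the original price was €298.07 ÷ 1.46 ≈ €204.16.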